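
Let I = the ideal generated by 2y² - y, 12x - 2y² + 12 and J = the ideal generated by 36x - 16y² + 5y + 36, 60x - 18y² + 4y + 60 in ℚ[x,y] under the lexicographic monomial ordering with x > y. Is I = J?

Since reduced Gröbner bases are canonical representatives of ideals under a given ordering, it suffices to compute and compare them.
Buchberger on the first generating set:
f_1 = 2y² - y, LT = y².
f_2 = 12x - 2y² + 12, LT = x.

The S-polynomials (S(f_1,f_2)) all reduce to 0 modulo the current basis, so we have a Gröbner basis.
Inter-reduce: drop elements whose leading term is divisible by another's, tail-reduce, and make monic.
Reduced Gröbner basis: {x - 1/12y + 1, y² - ½y}.

Buchberger on the second generating set:
h_1 = 36x - 16y² + 5y + 36, LT = x.
h_2 = 60x - 18y² + 4y + 60, LT = x.

S(h_1,h_2): lcm = x. S = -13/90y² + 13/180y.
  leading term y²: no divisor's leading term divides it; move -13/90y² to the remainder.
  leading term y: no divisor's leading term divides it; move 13/180y to the remainder.
  remainder -13/90y² + 13/180y ≠ 0; add k_3 = -13/90y² + 13/180y to the basis.

The other S-polynomials (S(h_1,k_3), S(h_2,k_3)) all reduce to 0 modulo the current basis, so we have a Gröbner basis.
Inter-reduce: drop elements whose leading term is divisible by another's, tail-reduce, and make monic.
Reduced Gröbner basis: {x - 1/12y + 1, y² - ½y}.

The two bases agree; hence the ideals are identical.

Yes, the ideals are equal.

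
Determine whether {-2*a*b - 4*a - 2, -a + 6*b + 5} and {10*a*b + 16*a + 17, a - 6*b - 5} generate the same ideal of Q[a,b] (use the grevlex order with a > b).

Equality of ideals is decidable: compute both reduced Gröbner bases (unique for the ordering) and check whether they agree.
Buchberger on the first generating set:
f_1 = -2*a*b - 4*a - 2, LT = a*b.
f_2 = -a + 6*b + 5, LT = a.

S(f_1,f_2): lcm = a*b. S = 6*b**2 + 2*a + 5*b + 1.
  leading term b**2: no divisor's leading term divides it; move 6*b**2 to the remainder.
  leading term a: subtract (-2)·f_2 from 2*a + 5*b + 1 → 17*b + 11
  leading term b: no divisor's leading term divides it; move 17*b to the remainder.
  leading term 1: no divisor's leading term divides it; move 11 to the remainder.
  remainder 6*b**2 + 17*b + 11 ≠ 0; add g_3 = 6*b**2 + 17*b + 11 to the basis.

The other S-polynomials (S(f_1,g_3), S(f_2,g_3)) all reduce to 0 modulo the current basis, so we have a Gröbner basis.
Inter-reduce: drop elements whose leading term is divisible by another's, tail-reduce, and make monic.
Reduced Gröbner basis: {b**2 + 17/6*b + 11/6, a - 6*b - 5}.

Buchberger on the second generating set:
h_1 = 10*a*b + 16*a + 17, LT = a*b.
h_2 = a - 6*b - 5, LT = a.

S(h_1,h_2): lcm = a*b. S = 6*b**2 + 8/5*a + 5*b + 17/10.
  leading term b**2: no divisor's leading term divides it; move 6*b**2 to the remainder.
  leading term a: subtract (8/5)·h_2 from 8/5*a + 5*b + 17/10 → 73/5*b + 97/10
  leading term b: no divisor's leading term divides it; move 73/5*b to the remainder.
  leading term 1: no divisor's leading term divides it; move 97/10 to the remainder.
  remainder 6*b**2 + 73/5*b + 97/10 ≠ 0; add k_3 = 6*b**2 + 73/5*b + 97/10 to the basis.

The other S-polynomials (S(h_1,k_3), S(h_2,k_3)) all reduce to 0 modulo the current basis, so we have a Gröbner basis.
Inter-reduce: drop elements whose leading term is divisible by another's, tail-reduce, and make monic.
Reduced Gröbner basis: {b**2 + 73/30*b + 97/60, a - 6*b - 5}.

The bases are distinct; the ideals are different.

No, the ideals differ.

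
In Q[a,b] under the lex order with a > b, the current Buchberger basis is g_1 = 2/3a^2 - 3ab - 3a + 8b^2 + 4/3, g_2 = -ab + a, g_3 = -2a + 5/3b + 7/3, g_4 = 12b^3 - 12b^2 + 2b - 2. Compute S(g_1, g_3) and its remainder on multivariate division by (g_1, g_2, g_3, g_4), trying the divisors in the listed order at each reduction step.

lcm(LM(g_1), LM(g_3)) = a^2.
S = (lcm/LT(g_1))·g_1 − (lcm/LT(g_3))·g_3 = -11/3ab - 10/3a + 12b^2 + 2.
Reduce S modulo (g_1, g_2, g_3, g_4) in that order:
  leading term ab: subtract (11/3)·g_2 from -11/3ab - 10/3a + 12b^2 + 2 → -7a + 12b^2 + 2
  leading term a: subtract (7/2)·g_3 from -7a + 12b^2 + 2 → 12b^2 - 35/6b - 37/6
  leading term b^2: no divisor's leading term divides it; move 12b^2 to the remainder.
  leading term b: no divisor's leading term divides it; move -35/6b to the remainder.
  leading term 1: no divisor's leading term divides it; move -37/6 to the remainder.
The remainder 12b^2 - 35/6b - 37/6 is nonzero, so it would be added as the next basis element.

S(g_1, g_3) = -11/3ab - 10/3a + 12b^2 + 2; remainder on division = 12b^2 - 35/6b - 37/6.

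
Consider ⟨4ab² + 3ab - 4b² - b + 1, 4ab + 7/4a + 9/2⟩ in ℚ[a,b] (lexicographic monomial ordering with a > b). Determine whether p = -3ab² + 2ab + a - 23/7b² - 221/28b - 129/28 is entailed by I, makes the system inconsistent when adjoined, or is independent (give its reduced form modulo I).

First compute the reduced Gröbner basis of I by Buchberger's algorithm.
f_1 = 4ab² + 3ab - 4b² - b + 1, LT = ab².
f_2 = 4ab + 7/4a + 9/2, LT = ab.

S(f_1,f_2): lcm = ab². S = 5/16ab - b² - 11/8b + ¼.
  leading term ab: subtract (5/64)·f_2 from 5/16ab - b² - 11/8b + ¼ → -35/256a - b² - 11/8b - 13/128
  leading term a: no divisor's leading term divides it; move -35/256a to the remainder.
  leading term b²: no divisor's leading term divides it; move -b² to the remainder.
  leading term b: no divisor's leading term divides it; move -11/8b to the remainder.
  leading term 1: no divisor's leading term divides it; move -13/128 to the remainder.
  remainder -35/256a - b² - 11/8b - 13/128 ≠ 0; add h_3 = -35/256a - b² - 11/8b - 13/128 to the basis.

S(f_1,h_3): lcm = ab². S = ¾ab - 256/35b⁴ - 352/35b³ - 61/35b² - ¼b + ¼.
  leading term ab: subtract (3/16)·f_2 from ¾ab - 256/35b⁴ - 352/35b³ - 61/35b² - ¼b + ¼ → -21/64a - 256/35b⁴ - 352/35b³ - 61/35b² - ¼b - 19/32
  leading term a: subtract (12/5)·h_3 from -21/64a - 256/35b⁴ - 352/35b³ - 61/35b² - ¼b - 19/32 → -256/35b⁴ - 352/35b³ + 23/35b² + 61/20b - 7/20
  leading term b⁴: no divisor's leading term divides it; move -256/35b⁴ to the remainder.
  leading term b³: no divisor's leading term divides it; move -352/35b³ to the remainder.
  leading term b²: no divisor's leading term divides it; move 23/35b² to the remainder.
  leading term b: no divisor's leading term divides it; move 61/20b to the remainder.
  leading term 1: no divisor's leading term divides it; move -7/20 to the remainder.
  remainder -256/35b⁴ - 352/35b³ + 23/35b² + 61/20b - 7/20 ≠ 0; add h_4 = -256/35b⁴ - 352/35b³ + 23/35b² + 61/20b - 7/20 to the basis.

S(f_2,h_3): lcm = ab. S = 7/16a - 256/35b³ - 352/35b² - 26/35b + 9/8.
  leading term a: subtract (-16/5)·h_3 from 7/16a - 256/35b³ - 352/35b² - 26/35b + 9/8 → -256/35b³ - 464/35b² - 36/7b + ⅘
  leading term b³: no divisor's leading term divides it; move -256/35b³ to the remainder.
  leading term b²: no divisor's leading term divides it; move -464/35b² to the remainder.
  leading term b: no divisor's leading term divides it; move -36/7b to the remainder.
  leading term 1: no divisor's leading term divides it; move ⅘ to the remainder.
  remainder -256/35b³ - 464/35b² - 36/7b + ⅘ ≠ 0; add h_5 = -256/35b³ - 464/35b² - 36/7b + ⅘ to the basis.

The other S-polynomials (S(f_1,h_4), S(f_2,h_4), S(h_3,h_4), S(f_1,h_5), S(f_2,h_5), S(h_3,h_5), S(h_4,h_5)) all reduce to 0 modulo the current basis, so we have a Gröbner basis.
Inter-reduce: drop elements whose leading term is divisible by another's, tail-reduce, and make monic.
Reduced Gröbner basis: {a + 256/35b² + 352/35b + 26/35, b³ + 29/16b² + 45/64b - 7/64}.
Label its elements g_1 = a + 256/35b² + 352/35b + 26/35, g_2 = b³ + 29/16b² + 45/64b - 7/64.

Reduce p = -3ab² + 2ab + a - 23/7b² - 221/28b - 129/28 modulo G:
  leading term ab²: subtract (-3b²)·g_1 from -3ab² + 2ab + a - 23/7b² - 221/28b - 129/28 → 2ab + a + 768/35b⁴ + 1056/35b³ - 37/35b² - 221/28b - 129/28
  leading term ab: subtract (2b)·g_1 from 2ab + a + 768/35b⁴ + 1056/35b³ - 37/35b² - 221/28b - 129/28 → a + 768/35b⁴ + 544/35b³ - 741/35b² - 1313/140b - 129/28
  leading term a: subtract (1)·g_1 from a + 768/35b⁴ + 544/35b³ - 741/35b² - 1313/140b - 129/28 → 768/35b⁴ + 544/35b³ - 997/35b² - 2721/140b - 107/20
  leading term b⁴: subtract (768/35b)·g_2 from 768/35b⁴ + 544/35b³ - 997/35b² - 2721/140b - 107/20 → -848/35b³ - 1537/35b² - 477/28b - 107/20
  leading term b³: subtract (-848/35)·g_2 from -848/35b³ - 1537/35b² - 477/28b - 107/20 → -8
  leading term 1: no divisor's leading term divides it; move -8 to the remainder.
  normal form = -8.
The normal form is nonzero, so p ∉ I. Since p minus its normal form lies in I, I + (p) = I + (r) where r = -8; decide whether this ideal is the whole ring.
Here r = -8 is a nonzero constant, hence a unit: 1 ∈ I + (p), the Gröbner basis of I + (p) is {1}, and the enlarged system has no common solution — adjoining p is inconsistent.

Adjoining -3ab² + 2ab + a - 23/7b² - 221/28b - 129/28 makes the ideal the whole ring: the system is inconsistent.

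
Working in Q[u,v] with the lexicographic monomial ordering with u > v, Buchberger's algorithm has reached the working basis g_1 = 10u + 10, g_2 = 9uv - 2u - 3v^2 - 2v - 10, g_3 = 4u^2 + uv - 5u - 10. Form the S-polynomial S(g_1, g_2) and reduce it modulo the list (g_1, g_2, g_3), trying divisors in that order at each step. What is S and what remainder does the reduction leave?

S(g_1, g_2) = 2/9u + 1/3v^2 + 11/9v + 10/9; remainder on division = 1/3v^2 + 11/9v + 8/9.

lcm(LM(g_1), LM(g_2)) = uv.
S = (lcm/LT(g_1))·g_1 − (lcm/LT(g_2))·g_2 = 2/9u + 1/3v^2 + 11/9v + 10/9.
Reduce S modulo (g_1, g_2, g_3) in that order:
  leading term u: subtract (1/45)·g_1 from 2/9u + 1/3v^2 + 11/9v + 10/9 → 1/3v^2 + 11/9v + 8/9
  leading term v^2: no divisor's leading term divides it; move 1/3v^2 to the remainder.
  leading term v: no divisor's leading term divides it; move 11/9v to the remainder.
  leading term 1: no divisor's leading term divides it; move 8/9 to the remainder.
The remainder 1/3v^2 + 11/9v + 8/9 is nonzero, so it would be added as the next basis element.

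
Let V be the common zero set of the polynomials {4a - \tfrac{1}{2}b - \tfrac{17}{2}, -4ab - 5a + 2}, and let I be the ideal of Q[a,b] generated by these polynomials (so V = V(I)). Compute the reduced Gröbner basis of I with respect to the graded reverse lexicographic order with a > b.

G = {b^{2} + \tfrac{73}{4}b + \tfrac{69}{4}, a - \tfrac{1}{8}b - \tfrac{17}{8}}

The reduced Gröbner basis is the canonical form of the ideal for this ordering.

f_1 = 4a - \tfrac{1}{2}b - \tfrac{17}{2}, LT = a.
f_2 = -4ab - 5a + 2, LT = ab.

S(f_1,f_2): lcm = ab. S = -\tfrac{1}{8}b^{2} - \tfrac{5}{4}a - \tfrac{17}{8}b + \tfrac{1}{2}.
  leading term b^{2}: no divisor's leading term divides it; move -\tfrac{1}{8}b^{2} to the remainder.
  leading term a: subtract (-\tfrac{5}{16})·f_1 from -\tfrac{5}{4}a - \tfrac{17}{8}b + \tfrac{1}{2} → -\tfrac{73}{32}b - \tfrac{69}{32}
  leading term b: no divisor's leading term divides it; move -\tfrac{73}{32}b to the remainder.
  leading term 1: no divisor's leading term divides it; move -\tfrac{69}{32} to the remainder.
  remainder -\tfrac{1}{8}b^{2} - \tfrac{73}{32}b - \tfrac{69}{32} ≠ 0; add g_3 = -\tfrac{1}{8}b^{2} - \tfrac{73}{32}b - \tfrac{69}{32} to the basis.

S(f_1,g_3): leading monomials are coprime, so the S-polynomial reduces to 0 (Buchberger's first criterion).
S(f_2,g_3): lcm = ab^{2}. S = -17ab - \tfrac{69}{4}a - \tfrac{1}{2}b.
  leading term ab: subtract (-\tfrac{17}{4}b)·f_1 from -17ab - \tfrac{69}{4}a - \tfrac{1}{2}b → -\tfrac{17}{8}b^{2} - \tfrac{69}{4}a - \tfrac{293}{8}b
  leading term b^{2}: subtract (17)·g_3 from -\tfrac{17}{8}b^{2} - \tfrac{69}{4}a - \tfrac{293}{8}b → -\tfrac{69}{4}a + \tfrac{69}{32}b + \tfrac{1173}{32}
  leading term a: subtract (-\tfrac{69}{16})·f_1 from -\tfrac{69}{4}a + \tfrac{69}{32}b + \tfrac{1173}{32} → 0
  remainder 0.

Every S-polynomial of the final basis reduces to 0, so we have a Gröbner basis.
Inter-reduce: drop elements whose leading term is divisible by another's, tail-reduce, and make monic.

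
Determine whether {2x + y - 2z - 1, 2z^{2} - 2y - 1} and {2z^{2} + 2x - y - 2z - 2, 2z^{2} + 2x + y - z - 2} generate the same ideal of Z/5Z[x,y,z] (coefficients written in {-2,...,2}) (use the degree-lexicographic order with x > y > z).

No, the ideals differ.

Two ideals are equal iff their reduced Gröbner bases coincide (the reduced basis is unique for a fixed ordering).
Buchberger on the first generating set:
f_1 = 2x + y - 2z - 1, LT = x.
f_2 = 2z^{2} - 2y - 1, LT = z^{2}.

The S-polynomials (S(f_1,f_2)) all reduce to 0 modulo the current basis, so we have a Gröbner basis.
Inter-reduce: drop elements whose leading term is divisible by another's, tail-reduce, and make monic.
Reduced Gröbner basis: {z^{2} - y + 2, x - 2y - z + 2}.

Buchberger on the second generating set:
h_1 = 2z^{2} + 2x - y - 2z - 2, LT = z^{2}.
h_2 = 2z^{2} + 2x + y - z - 2, LT = z^{2}.

S(h_1,h_2): lcm = z^{2}. S = -y + 2z.
  reduce S modulo (h_1, h_2):
  remainder -y + 2z ≠ 0; add k_3 = -y + 2z to the basis.

The other S-polynomials (S(h_1,k_3), S(h_2,k_3)) all reduce to 0 modulo the current basis, so we have a Gröbner basis.
Inter-reduce: drop elements whose leading term is divisible by another's, tail-reduce, and make monic.
Reduced Gröbner basis: {z^{2} + x - 2z - 1, y - 2z}.

The bases are distinct; the ideals are different.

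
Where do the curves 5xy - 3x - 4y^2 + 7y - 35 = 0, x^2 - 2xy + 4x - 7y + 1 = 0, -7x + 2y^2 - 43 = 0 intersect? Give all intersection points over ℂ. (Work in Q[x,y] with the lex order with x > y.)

Compute a lex Gröbner basis by Buchberger's algorithm.
f_1 = 5xy - 3x - 4y^2 + 7y - 35, LT = xy.
f_2 = x^2 - 2xy + 4x - 7y + 1, LT = x^2.
f_3 = -7x + 2y^2 - 43, LT = x.

S(f_1,f_2): lcm = x^2y. S = -3/5x^2 + 6/5xy^2 - 13/5xy - 7x + 7y^2 - y.
  leading term x^2: subtract (-3/5)·f_2 from -3/5x^2 + 6/5xy^2 - 13/5xy - 7x + 7y^2 - y → 6/5xy^2 - 19/5xy - 23/5x + 7y^2 - 26/5y + 3/5
  leading term xy^2: subtract (6/25y)·f_1 from 6/5xy^2 - 19/5xy - 23/5x + 7y^2 - 26/5y + 3/5 → -77/25xy - 23/5x + 24/25y^3 + 133/25y^2 + 16/5y + 3/5
  leading term xy: subtract (-77/125)·f_1 from -77/25xy - 23/5x + 24/25y^3 + 133/25y^2 + 16/5y + 3/5 → -806/125x + 24/25y^3 + 357/125y^2 + 939/125y - 524/25
  leading term x: subtract (806/875)·f_3 from -806/125x + 24/25y^3 + 357/125y^2 + 939/125y - 524/25 → 24/25y^3 + 887/875y^2 + 939/125y + 16318/875
  leading term y^3: no divisor's leading term divides it; move 24/25y^3 to the remainder.
  leading term y^2: no divisor's leading term divides it; move 887/875y^2 to the remainder.
  leading term y: no divisor's leading term divides it; move 939/125y to the remainder.
  leading term 1: no divisor's leading term divides it; move 16318/875 to the remainder.
  remainder 24/25y^3 + 887/875y^2 + 939/125y + 16318/875 ≠ 0; add h_4 = 24/25y^3 + 887/875y^2 + 939/125y + 16318/875 to the basis.

S(f_1,f_3): lcm = xy. S = -3/5x + 2/7y^3 - 4/5y^2 - 166/35y - 7.
  leading term x: subtract (3/35)·f_3 from -3/5x + 2/7y^3 - 4/5y^2 - 166/35y - 7 → 2/7y^3 - 34/35y^2 - 166/35y - 116/35
  leading term y^3: subtract (25/84)·h_4 from 2/7y^3 - 34/35y^2 - 166/35y - 116/35 → -3743/2940y^2 - 977/140y - 13031/1470
  leading term y^2: no divisor's leading term divides it; move -3743/2940y^2 to the remainder.
  leading term y: no divisor's leading term divides it; move -977/140y to the remainder.
  leading term 1: no divisor's leading term divides it; move -13031/1470 to the remainder.
  remainder -3743/2940y^2 - 977/140y - 13031/1470 ≠ 0; add h_5 = -3743/2940y^2 - 977/140y - 13031/1470 to the basis.

S(f_2,f_3): lcm = x^2. S = 2/7xy^2 - 2xy - 15/7x - 7y + 1.
  leading term xy^2: subtract (2/35y)·f_1 from 2/7xy^2 - 2xy - 15/7x - 7y + 1 → -64/35xy - 15/7x + 8/35y^3 - 2/5y^2 - 5y + 1
  leading term xy: subtract (-64/175)·f_1 from -64/35xy - 15/7x + 8/35y^3 - 2/5y^2 - 5y + 1 → -81/25x + 8/35y^3 - 326/175y^2 - 61/25y - 59/5
  leading term x: subtract (81/175)·f_3 from -81/25x + 8/35y^3 - 326/175y^2 - 61/25y - 59/5 → 8/35y^3 - 488/175y^2 - 61/25y + 1418/175
  leading term y^3: subtract (5/21)·h_4 from 8/35y^3 - 488/175y^2 - 61/25y + 1418/175 → -2227/735y^2 - 148/35y + 2692/735
  leading term y^2: subtract (8908/3743)·h_5 from -2227/735y^2 - 148/35y + 2692/735 → 324363/26201y + 648726/26201
  leading term y: no divisor's leading term divides it; move 324363/26201y to the remainder.
  leading term 1: no divisor's leading term divides it; move 648726/26201 to the remainder.
  remainder 324363/26201y + 648726/26201 ≠ 0; add h_6 = 324363/26201y + 648726/26201 to the basis.

The other S-polynomials (S(f_1,h_4), S(f_2,h_4), S(f_3,h_4), S(f_1,h_5), S(f_2,h_5), S(f_3,h_5), S(h_4,h_5), S(f_1,h_6), S(f_2,h_6), S(f_3,h_6), S(h_4,h_6), S(h_5,h_6)) all reduce to 0 modulo the current basis, so we have a Gröbner basis.
Inter-reduce: drop elements whose leading term is divisible by another's, tail-reduce, and make monic.
Reduced Gröbner basis: {x + 5, y + 2}.

A lex Gröbner basis eliminates variables successively. Here y + 2 depends only on y, with roots {-2}; lifting each root through the earlier basis elements recovers the full solutions.
  y = -2: the earlier basis element becomes x + 5 = 0, giving x = -5 — point (-5, -2).

{(-5, -2)}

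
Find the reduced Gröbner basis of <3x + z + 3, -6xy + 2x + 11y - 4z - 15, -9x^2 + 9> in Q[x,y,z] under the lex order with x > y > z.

G = {x + 1/3z + 1, y - 8/15z - 1, z^2 + 6z}

f_1 = 3x + z + 3, LT = x.
f_2 = -6xy + 2x + 11y - 4z - 15, LT = xy.
f_3 = -9x^2 + 9, LT = x^2.

S(f_1,f_2): lcm = xy. S = 1/3x + 1/3yz + 17/6y - 2/3z - 5/2.
  reduce S modulo (f_1, f_2, f_3):
  remainder 1/3yz + 17/6y - 7/9z - 17/6 ≠ 0; add g_4 = 1/3yz + 17/6y - 7/9z - 17/6 to the basis.

S(f_1,f_3): lcm = x^2. S = 1/3xz + x + 1.
  reduce S modulo (f_1, f_2, f_3, g_4):
  remainder -1/9z^2 - 2/3z ≠ 0; add g_5 = -1/9z^2 - 2/3z to the basis.

S(f_2,f_3): lcm = x^2y. S = -1/3x^2 - 11/6xy + 2/3xz + 5/2x + y.
  reduce S modulo (f_1, f_2, f_3, g_4, g_5):
  remainder -85/36y + 34/27z + 85/36 ≠ 0; add g_6 = -85/36y + 34/27z + 85/36 to the basis.

The other S-polynomials (S(f_1,g_4), S(f_2,g_4), S(f_3,g_4), S(f_1,g_5), S(f_2,g_5), S(f_3,g_5), S(g_4,g_5), S(f_1,g_6), S(f_2,g_6), S(f_3,g_6), S(g_4,g_6), S(g_5,g_6)) all reduce to 0 modulo the current basis, so we have a Gröbner basis.
Inter-reduce: drop elements whose leading term is divisible by another's, tail-reduce, and make monic.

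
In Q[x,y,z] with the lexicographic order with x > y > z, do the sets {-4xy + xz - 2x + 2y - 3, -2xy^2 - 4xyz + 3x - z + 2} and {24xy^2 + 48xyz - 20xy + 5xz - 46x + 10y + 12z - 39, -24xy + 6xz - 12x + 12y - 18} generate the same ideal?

Equality of ideals is decidable: compute both reduced Gröbner bases (unique for the ordering) and check whether they agree.
Buchberger on the first generating set:
f_1 = -4xy + xz - 2x + 2y - 3, LT = xy.
f_2 = -2xy^2 - 4xyz + 3x - z + 2, LT = xy^2.

S(f_1,f_2): lcm = xy^2. S = -9/4xyz + 1/2xy + 3/2x - 1/2y^2 + 3/4y - 1/2z + 1.
  reduce S modulo (f_1, f_2):
  remainder -9/16xz^2 + 5/4xz + 5/4x - 1/2y^2 - 9/8yz + y + 19/16z + 5/8 ≠ 0; add g_3 = -9/16xz^2 + 5/4xz + 5/4x - 1/2y^2 - 9/8yz + y + 19/16z + 5/8 to the basis.

S(f_1,g_3): lcm = xyz^2. S = 20/9xyz + 20/9xy - 1/4xz^3 + 1/2xz^2 - 8/9y^3 - 2y^2z + 16/9y^2 - 1/2yz^2 + 19/9yz + 10/9y + 3/4z^2.
  reduce S modulo (f_1, f_2, g_3):
  remainder -8/9y^3 - 16/9y^2z + 4/3y^2 + 16/9yz + 28/9y + 2/9z^2 - 8/9z - 10/9 ≠ 0; add g_4 = -8/9y^3 - 16/9y^2z + 4/3y^2 + 16/9yz + 28/9y + 2/9z^2 - 8/9z - 10/9 to the basis.

The other S-polynomials (S(f_2,g_3), S(f_1,g_4), S(f_2,g_4), S(g_3,g_4)) all reduce to 0 modulo the current basis, so we have a Gröbner basis.
Inter-reduce: drop elements whose leading term is divisible by another's, tail-reduce, and make monic.
Reduced Gröbner basis: {xy - 1/4xz + 1/2x - 1/2y + 3/4, xz^2 - 20/9xz - 20/9x + 8/9y^2 + 2yz - 16/9y - 19/9z - 10/9, y^3 + 2y^2z - 3/2y^2 - 2yz - 7/2y - 1/4z^2 + z + 5/4}.

Buchberger on the second generating set:
h_1 = 24xy^2 + 48xyz - 20xy + 5xz - 46x + 10y + 12z - 39, LT = xy^2.
h_2 = -24xy + 6xz - 12x + 12y - 18, LT = xy.

S(h_1,h_2): lcm = xy^2. S = 9/4xyz - 4/3xy + 5/24xz - 23/12x + 1/2y^2 - 1/3y + 1/2z - 13/8.
  reduce S modulo (h_1, h_2):
  remainder 9/16xz^2 - 5/4xz - 5/4x + 1/2y^2 + 9/8yz - y - 19/16z - 5/8 ≠ 0; add k_3 = 9/16xz^2 - 5/4xz - 5/4x + 1/2y^2 + 9/8yz - y - 19/16z - 5/8 to the basis.

S(h_1,k_3): lcm = xy^2z^2. S = 20/9xy^2z + 20/9xy^2 + 2xyz^3 - 5/6xyz^2 + 5/24xz^3 - 23/12xz^2 - 8/9y^4 - 2y^3z + 16/9y^3 + 19/9y^2z + 10/9y^2 + 5/12yz^2 + 1/2z^3 - 13/8z^2.
  reduce S modulo (h_1, h_2, k_3):
  remainder -8/9y^4 - 2y^3z + 16/9y^3 - 4/9y^2z^2 + 3y^2z + 22/9y^2 + 2/3yz^2 - yz - 8/3y + 1/18z^3 - 1/3z^2 + 1/6z + 5/9 ≠ 0; add k_4 = -8/9y^4 - 2y^3z + 16/9y^3 - 4/9y^2z^2 + 3y^2z + 22/9y^2 + 2/3yz^2 - yz - 8/3y + 1/18z^3 - 1/3z^2 + 1/6z + 5/9 to the basis.

S(h_2,k_3): lcm = xyz^2. S = 20/9xyz + 20/9xy - 1/4xz^3 + 1/2xz^2 - 8/9y^3 - 2y^2z + 16/9y^2 - 1/2yz^2 + 19/9yz + 10/9y + 3/4z^2.
  reduce S modulo (h_1, h_2, k_3, k_4):
  remainder -8/9y^3 - 16/9y^2z + 4/3y^2 + 16/9yz + 28/9y + 2/9z^2 - 8/9z - 10/9 ≠ 0; add k_5 = -8/9y^3 - 16/9y^2z + 4/3y^2 + 16/9yz + 28/9y + 2/9z^2 - 8/9z - 10/9 to the basis.

The other S-polynomials (S(h_1,k_4), S(h_2,k_4), S(k_3,k_4), S(h_1,k_5), S(h_2,k_5), S(k_3,k_5), S(k_4,k_5)) all reduce to 0 modulo the current basis, so we have a Gröbner basis.
Inter-reduce: drop elements whose leading term is divisible by another's, tail-reduce, and make monic.
Reduced Gröbner basis: {xy - 1/4xz + 1/2x - 1/2y + 3/4, xz^2 - 20/9xz - 20/9x + 8/9y^2 + 2yz - 16/9y - 19/9z - 10/9, y^3 + 2y^2z - 3/2y^2 - 2yz - 7/2y - 1/4z^2 + z + 5/4}.

Same reduced basis, so the two generating sets span the same ideal.

Yes, the ideals are equal.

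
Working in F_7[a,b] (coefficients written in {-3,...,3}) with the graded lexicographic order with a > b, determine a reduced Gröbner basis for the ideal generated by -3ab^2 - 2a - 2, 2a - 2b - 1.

G = {b^3 - 3b^2 + 3b + 1, a - b + 3}

f_1 = -3ab^2 - 2a - 2, LT = ab^2.
f_2 = 2a - 2b - 1, LT = a.

S(f_1,f_2): lcm = ab^2. S = b^3 - 3b^2 + 3a + 3.
  leading term b^3: no divisor's leading term divides it; move b^3 to the remainder.
  leading term b^2: no divisor's leading term divides it; move -3b^2 to the remainder.
  leading term a: subtract (-2)·f_2 from 3a + 3 → 3b + 1
  leading term b: no divisor's leading term divides it; move 3b to the remainder.
  leading term 1: no divisor's leading term divides it; move 1 to the remainder.
  remainder b^3 - 3b^2 + 3b + 1 ≠ 0; add g_3 = b^3 - 3b^2 + 3b + 1 to the basis.

S(f_1,g_3): lcm = ab^3. S = 3ab^2 - a + 3b.
  leading term ab^2: subtract (-1)·f_1 from 3ab^2 - a + 3b → -3a + 3b - 2
  leading term a: subtract (2)·f_2 from -3a + 3b - 2 → 0
  remainder 0.

S(f_2,g_3): leading monomials are coprime, so the S-polynomial reduces to 0 (Buchberger's first criterion).
Every S-polynomial of the final basis reduces to 0, so we have a Gröbner basis.
Inter-reduce: drop elements whose leading term is divisible by another's, tail-reduce, and make monic.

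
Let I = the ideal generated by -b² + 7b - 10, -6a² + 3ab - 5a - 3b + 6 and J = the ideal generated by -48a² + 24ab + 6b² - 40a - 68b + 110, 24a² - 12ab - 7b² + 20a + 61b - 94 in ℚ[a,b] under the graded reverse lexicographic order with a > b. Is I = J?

No, the ideals differ.

Since reduced Gröbner bases are canonical representatives of ideals under a given ordering, it suffices to compute and compare them.
Buchberger on the first generating set:
f_1 = -b² + 7b - 10, LT = b².
f_2 = -6a² + 3ab - 5a - 3b + 6, LT = a².

The S-polynomials (S(f_1,f_2)) all reduce to 0 modulo the current basis, so we have a Gröbner basis.
Inter-reduce: drop elements whose leading term is divisible by another's, tail-reduce, and make monic.
Reduced Gröbner basis: {a² - ½ab + ⅚a + ½b - 1, b² - 7b + 10}.

Buchberger on the second generating set:
h_1 = -48a² + 24ab + 6b² - 40a - 68b + 110, LT = a².
h_2 = 24a² - 12ab - 7b² + 20a + 61b - 94, LT = a².

S(h_1,h_2): lcm = a². S = ⅙b² - 9/8b + 13/8.
  leading term b²: no divisor's leading term divides it; move ⅙b² to the remainder.
  leading term b: no divisor's leading term divides it; move -9/8b to the remainder.
  leading term 1: no divisor's leading term divides it; move 13/8 to the remainder.
  remainder ⅙b² - 9/8b + 13/8 ≠ 0; add k_3 = ⅙b² - 9/8b + 13/8 to the basis.

The other S-polynomials (S(h_1,k_3), S(h_2,k_3)) all reduce to 0 modulo the current basis, so we have a Gröbner basis.
Inter-reduce: drop elements whose leading term is divisible by another's, tail-reduce, and make monic.
Reduced Gröbner basis: {a² - ½ab + ⅚a + 55/96b - 103/96, b² - 27/4b + 39/4}.

The bases are distinct; the ideals are different.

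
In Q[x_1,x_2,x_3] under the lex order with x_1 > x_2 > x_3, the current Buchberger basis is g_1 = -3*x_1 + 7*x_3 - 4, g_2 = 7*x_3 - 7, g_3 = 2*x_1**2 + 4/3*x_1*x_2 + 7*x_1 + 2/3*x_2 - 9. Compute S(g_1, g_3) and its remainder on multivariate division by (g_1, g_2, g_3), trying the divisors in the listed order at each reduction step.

S(g_1, g_3) = -2/3*x_1*x_2 - 7/3*x_1*x_3 - 13/6*x_1 - 1/3*x_2 + 9/2; remainder on division = -x_2.

lcm(LM(g_1), LM(g_3)) = x_1**2.
S = (lcm/LT(g_1))·g_1 − (lcm/LT(g_3))·g_3 = -2/3*x_1*x_2 - 7/3*x_1*x_3 - 13/6*x_1 - 1/3*x_2 + 9/2.
Reduce S modulo (g_1, g_2, g_3) in that order:
  leading term x_1*x_2: subtract (2/9*x_2)·g_1 from -2/3*x_1*x_2 - 7/3*x_1*x_3 - 13/6*x_1 - 1/3*x_2 + 9/2 → -7/3*x_1*x_3 - 13/6*x_1 - 14/9*x_2*x_3 + 5/9*x_2 + 9/2
  leading term x_1*x_3: subtract (7/9*x_3)·g_1 from -7/3*x_1*x_3 - 13/6*x_1 - 14/9*x_2*x_3 + 5/9*x_2 + 9/2 → -13/6*x_1 - 14/9*x_2*x_3 + 5/9*x_2 - 49/9*x_3**2 + 28/9*x_3 + 9/2
  leading term x_1: subtract (13/18)·g_1 from -13/6*x_1 - 14/9*x_2*x_3 + 5/9*x_2 - 49/9*x_3**2 + 28/9*x_3 + 9/2 → -14/9*x_2*x_3 + 5/9*x_2 - 49/9*x_3**2 - 35/18*x_3 + 133/18
  leading term x_2*x_3: subtract (-2/9*x_2)·g_2 from -14/9*x_2*x_3 + 5/9*x_2 - 49/9*x_3**2 - 35/18*x_3 + 133/18 → -x_2 - 49/9*x_3**2 - 35/18*x_3 + 133/18
  leading term x_2: no divisor's leading term divides it; move -x_2 to the remainder.
  leading term x_3**2: subtract (-7/9*x_3)·g_2 from -49/9*x_3**2 - 35/18*x_3 + 133/18 → -133/18*x_3 + 133/18
  leading term x_3: subtract (-19/18)·g_2 from -133/18*x_3 + 133/18 → 0
The remainder -x_2 is nonzero, so it would be added as the next basis element.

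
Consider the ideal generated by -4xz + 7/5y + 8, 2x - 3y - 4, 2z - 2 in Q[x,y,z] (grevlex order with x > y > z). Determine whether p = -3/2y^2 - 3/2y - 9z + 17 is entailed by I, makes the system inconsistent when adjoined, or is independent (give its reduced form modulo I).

Adjoining -3/2y^2 - 3/2y - 9z + 17 makes the ideal the whole ring: the system is inconsistent.

First compute the reduced Gröbner basis of I by Buchberger's algorithm.
f_1 = -4xz + 7/5y + 8, LT = xz.
f_2 = 2x - 3y - 4, LT = x.
f_3 = 2z - 2, LT = z.

S(f_1,f_2): lcm = xz. S = 3/2yz - 7/20y + 2z - 2.
  reduce S modulo (f_1, f_2, f_3):
  remainder 23/20y ≠ 0; add h_4 = 23/20y to the basis.

The other S-polynomials (S(f_1,f_3), S(f_2,f_3), S(f_1,h_4), S(f_2,h_4), S(f_3,h_4)) all reduce to 0 modulo the current basis, so we have a Gröbner basis.
Inter-reduce: drop elements whose leading term is divisible by another's, tail-reduce, and make monic.
Reduced Gröbner basis: {x - 2, y, z - 1}.
Label its elements g_1 = x - 2, g_2 = y, g_3 = z - 1.

Reduce p = -3/2y^2 - 3/2y - 9z + 17 modulo G:
  leading term y^2: subtract (-3/2y)·g_2 from -3/2y^2 - 3/2y - 9z + 17 → -3/2y - 9z + 17
  leading term y: subtract (-3/2)·g_2 from -3/2y - 9z + 17 → -9z + 17
  leading term z: subtract (-9)·g_3 from -9z + 17 → 8
  leading term 1: no divisor's leading term divides it; move 8 to the remainder.
  normal form = 8.
The normal form is nonzero, so p ∉ I. Since p minus its normal form lies in I, I + (p) = I + (r) where r = 8; decide whether this ideal is the whole ring.
Here r = 8 is a nonzero constant, hence a unit: 1 ∈ I + (p), the Gröbner basis of I + (p) is {1}, and the enlarged system has no common solution — adjoining p is inconsistent.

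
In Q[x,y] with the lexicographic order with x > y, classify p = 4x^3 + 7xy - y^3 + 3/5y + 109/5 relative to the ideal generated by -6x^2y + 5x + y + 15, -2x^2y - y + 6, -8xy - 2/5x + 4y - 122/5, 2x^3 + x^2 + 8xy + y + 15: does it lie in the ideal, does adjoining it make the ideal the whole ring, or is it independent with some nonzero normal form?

First compute the reduced Gröbner basis of I by Buchberger's algorithm.
f_1 = -6x^2y + 5x + y + 15, LT = x^2y.
f_2 = -2x^2y - y + 6, LT = x^2y.
f_3 = -8xy - 2/5x + 4y - 122/5, LT = xy.
f_4 = 2x^3 + x^2 + 8xy + y + 15, LT = x^3.

S(f_1,f_2): lcm = x^2y. S = -5/6x - 2/3y + 1/2.
  leading term x: no divisor's leading term divides it; move -5/6x to the remainder.
  leading term y: no divisor's leading term divides it; move -2/3y to the remainder.
  leading term 1: no divisor's leading term divides it; move 1/2 to the remainder.
  remainder -5/6x - 2/3y + 1/2 ≠ 0; add h_5 = -5/6x - 2/3y + 1/2 to the basis.

S(f_1,f_3): lcm = x^2y. S = -1/20x^2 + 1/2xy - 233/60x - 1/6y - 5/2.
  leading term x^2: subtract (3/50x)·h_5 from -1/20x^2 + 1/2xy - 233/60x - 1/6y - 5/2 → 27/50xy - 587/150x - 1/6y - 5/2
  leading term xy: subtract (-27/400)·f_3 from 27/50xy - 587/150x - 1/6y - 5/2 → -11821/3000x + 31/300y - 4147/1000
  leading term x: subtract (11821/2500)·h_5 from -11821/3000x + 31/300y - 4147/1000 → 8139/2500y - 8139/1250
  leading term y: no divisor's leading term divides it; move 8139/2500y to the remainder.
  leading term 1: no divisor's leading term divides it; move -8139/1250 to the remainder.
  remainder 8139/2500y - 8139/1250 ≠ 0; add h_6 = 8139/2500y - 8139/1250 to the basis.

The other S-polynomials (S(f_1,f_4), S(f_2,f_3), S(f_2,f_4), S(f_3,f_4), S(f_1,h_5), S(f_2,h_5), S(f_3,h_5), S(f_4,h_5), S(f_1,h_6), S(f_2,h_6), S(f_3,h_6), S(f_4,h_6), S(h_5,h_6)) all reduce to 0 modulo the current basis, so we have a Gröbner basis.
Inter-reduce: drop elements whose leading term is divisible by another's, tail-reduce, and make monic.
Reduced Gröbner basis: {x + 1, y - 2}.
Label its elements g_1 = x + 1, g_2 = y - 2.

Reduce p = 4x^3 + 7xy - y^3 + 3/5y + 109/5 modulo G:
  leading term x^3: subtract (4x^2)·g_1 from 4x^3 + 7xy - y^3 + 3/5y + 109/5 → -4x^2 + 7xy - y^3 + 3/5y + 109/5
  leading term x^2: subtract (-4x)·g_1 from -4x^2 + 7xy - y^3 + 3/5y + 109/5 → 7xy + 4x - y^3 + 3/5y + 109/5
  leading term xy: subtract (7y)·g_1 from 7xy + 4x - y^3 + 3/5y + 109/5 → 4x - y^3 - 32/5y + 109/5
  leading term x: subtract (4)·g_1 from 4x - y^3 - 32/5y + 109/5 → -y^3 - 32/5y + 89/5
  leading term y^3: subtract (-y^2)·g_2 from -y^3 - 32/5y + 89/5 → -2y^2 - 32/5y + 89/5
  leading term y^2: subtract (-2y)·g_2 from -2y^2 - 32/5y + 89/5 → -52/5y + 89/5
  leading term y: subtract (-52/5)·g_2 from -52/5y + 89/5 → -3
  leading term 1: no divisor's leading term divides it; move -3 to the remainder.
  normal form = -3.
The normal form is nonzero, so p ∉ I. Since p minus its normal form lies in I, I + (p) = I + (r) where r = -3; decide whether this ideal is the whole ring.
Here r = -3 is a nonzero constant, hence a unit: 1 ∈ I + (p), the Gröbner basis of I + (p) is {1}, and the enlarged system has no common solution — adjoining p is inconsistent.

Adjoining 4x^3 + 7xy - y^3 + 3/5y + 109/5 makes the ideal the whole ring: the system is inconsistent.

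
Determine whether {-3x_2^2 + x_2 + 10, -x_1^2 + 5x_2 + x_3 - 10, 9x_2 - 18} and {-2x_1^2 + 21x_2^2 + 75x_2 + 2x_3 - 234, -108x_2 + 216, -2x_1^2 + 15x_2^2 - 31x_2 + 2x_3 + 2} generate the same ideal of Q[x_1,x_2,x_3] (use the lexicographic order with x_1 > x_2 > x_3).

Yes, the ideals are equal.

For a fixed monomial order, each ideal has a unique reduced Gröbner basis; comparing bases decides equality.
Buchberger on the first generating set:
f_1 = -3x_2^2 + x_2 + 10, LT = x_2^2.
f_2 = -x_1^2 + 5x_2 + x_3 - 10, LT = x_1^2.
f_3 = 9x_2 - 18, LT = x_2.

The S-polynomials (S(f_1,f_2), S(f_1,f_3), S(f_2,f_3)) all reduce to 0 modulo the current basis, so we have a Gröbner basis.
Inter-reduce: drop elements whose leading term is divisible by another's, tail-reduce, and make monic.
Reduced Gröbner basis: {x_1^2 - x_3, x_2 - 2}.

Buchberger on the second generating set:
h_1 = -2x_1^2 + 21x_2^2 + 75x_2 + 2x_3 - 234, LT = x_1^2.
h_2 = -108x_2 + 216, LT = x_2.
h_3 = -2x_1^2 + 15x_2^2 - 31x_2 + 2x_3 + 2, LT = x_1^2.

The S-polynomials (S(h_1,h_2), S(h_1,h_3), S(h_2,h_3)) all reduce to 0 modulo the current basis, so we have a Gröbner basis.
Inter-reduce: drop elements whose leading term is divisible by another's, tail-reduce, and make monic.
Reduced Gröbner basis: {x_1^2 - x_3, x_2 - 2}.

The two bases agree; hence the ideals are identical.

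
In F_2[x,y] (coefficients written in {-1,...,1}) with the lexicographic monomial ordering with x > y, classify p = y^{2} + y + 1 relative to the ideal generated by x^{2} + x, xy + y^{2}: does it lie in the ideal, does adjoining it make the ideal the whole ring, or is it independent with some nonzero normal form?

First compute the reduced Gröbner basis of I by Buchberger's algorithm.
f_1 = x^{2} + x, LT = x^{2}.
f_2 = xy + y^{2}, LT = xy.

S(f_1,f_2): lcm = x^{2}y. S = xy^{2} + xy.
  reduce S modulo (f_1, f_2):
  remainder y^{3} + y^{2} ≠ 0; add h_3 = y^{3} + y^{2} to the basis.

The other S-polynomials (S(f_1,h_3), S(f_2,h_3)) all reduce to 0 modulo the current basis, so we have a Gröbner basis.
Inter-reduce: drop elements whose leading term is divisible by another's, tail-reduce, and make monic.
Reduced Gröbner basis: {x^{2} + x, xy + y^{2}, y^{3} + y^{2}}.
Label its elements g_1 = x^{2} + x, g_2 = xy + y^{2}, g_3 = y^{3} + y^{2}.

Reduce p = y^{2} + y + 1 modulo G:
  leading term y^{2}: no divisor's leading term divides it; move y^{2} to the remainder.
  leading term y: no divisor's leading term divides it; move y to the remainder.
  leading term 1: no divisor's leading term divides it; move 1 to the remainder.
  normal form = y^{2} + y + 1.
The normal form is nonzero, so p ∉ I. Since p minus its normal form lies in I, I + (p) = I + (r) where r = y^{2} + y + 1; decide whether this ideal is the whole ring.
Run Buchberger on G together with r (pairs among the g_i already reduce to 0 since G is a Gröbner basis):
g_1 = x^{2} + x, LT = x^{2}.
g_2 = xy + y^{2}, LT = xy.
g_3 = y^{3} + y^{2}, LT = y^{3}.
r = y^{2} + y + 1, LT = y^{2}.

S(g_2,r): lcm = xy^{2}. S = xy + x + y^{3}.
  reduce S modulo (g_1, g_2, g_3, r):
  remainder x ≠ 0; add m_5 = x to the basis.

S(g_3,r): lcm = y^{3}. S = y.
  reduce S modulo (g_1, g_2, g_3, r, m_5):
  remainder y ≠ 0; add m_6 = y to the basis.

S(g_2,m_5): lcm = xy. S = y^{2}.
  reduce S modulo (g_1, g_2, g_3, r, m_5, m_6):
  remainder 1 ≠ 0; add m_7 = 1 to the basis.

The other S-polynomials (S(g_1,g_2), S(g_1,g_3), S(g_1,r), S(g_2,g_3), S(g_1,m_5), S(g_3,m_5), S(r,m_5), S(g_1,m_6), S(g_2,m_6), S(g_3,m_6), S(r,m_6), S(m_5,m_6), S(g_1,m_7), S(g_2,m_7), S(g_3,m_7), S(r,m_7), S(m_5,m_7), S(m_6,m_7)) all reduce to 0 modulo the current basis, so we have a Gröbner basis.
Inter-reduce: drop elements whose leading term is divisible by another's, tail-reduce, and make monic.
Reduced Gröbner basis: {1}.
The reduced Gröbner basis of I + (p) is {1}: the ideal is the whole ring, so the enlarged system has no common solution — adjoining p is inconsistent.

Adjoining y^{2} + y + 1 makes the ideal the whole ring: the system is inconsistent.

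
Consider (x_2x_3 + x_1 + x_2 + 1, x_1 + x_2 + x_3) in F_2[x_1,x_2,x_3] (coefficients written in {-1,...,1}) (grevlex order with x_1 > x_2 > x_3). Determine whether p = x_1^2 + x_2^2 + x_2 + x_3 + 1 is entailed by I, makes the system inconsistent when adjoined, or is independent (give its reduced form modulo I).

x_1^2 + x_2^2 + x_2 + x_3 + 1 is independent of I; its normal form modulo I is x_3^2 + x_2 + x_3 + 1.

First compute the reduced Gröbner basis of I by Buchberger's algorithm.
f_1 = x_2x_3 + x_1 + x_2 + 1, LT = x_2x_3.
f_2 = x_1 + x_2 + x_3, LT = x_1.

The S-polynomials (S(f_1,f_2)) all reduce to 0 modulo the current basis, so we have a Gröbner basis.
Inter-reduce: drop elements whose leading term is divisible by another's, tail-reduce, and make monic.
Reduced Gröbner basis: {x_2x_3 + x_3 + 1, x_1 + x_2 + x_3}.
Label its elements g_1 = x_2x_3 + x_3 + 1, g_2 = x_1 + x_2 + x_3.

Reduce p = x_1^2 + x_2^2 + x_2 + x_3 + 1 modulo G:
  leading term x_1^2: subtract (x_1)·g_2 from x_1^2 + x_2^2 + x_2 + x_3 + 1 → x_1x_2 + x_2^2 + x_1x_3 + x_2 + x_3 + 1
  leading term x_1x_2: subtract (x_2)·g_2 from x_1x_2 + x_2^2 + x_1x_3 + x_2 + x_3 + 1 → x_1x_3 + x_2x_3 + x_2 + x_3 + 1
  leading term x_1x_3: subtract (x_3)·g_2 from x_1x_3 + x_2x_3 + x_2 + x_3 + 1 → x_3^2 + x_2 + x_3 + 1
  leading term x_3^2: no divisor's leading term divides it; move x_3^2 to the remainder.
  leading term x_2: no divisor's leading term divides it; move x_2 to the remainder.
  leading term x_3: no divisor's leading term divides it; move x_3 to the remainder.
  leading term 1: no divisor's leading term divides it; move 1 to the remainder.
  normal form = x_3^2 + x_2 + x_3 + 1.
The normal form is nonzero, so p ∉ I. Since p minus its normal form lies in I, I + (p) = I + (r) where r = x_3^2 + x_2 + x_3 + 1; decide whether this ideal is the whole ring.
Run Buchberger on G together with r (pairs among the g_i already reduce to 0 since G is a Gröbner basis):
g_1 = x_2x_3 + x_3 + 1, LT = x_2x_3.
g_2 = x_1 + x_2 + x_3, LT = x_1.
r = x_3^2 + x_2 + x_3 + 1, LT = x_3^2.

S(g_1,r): lcm = x_2x_3^2. S = x_2^2 + x_2x_3 + x_3^2 + x_2 + x_3.
  reduce S modulo (g_1, g_2, r):
  remainder x_2^2 + x_3 ≠ 0; add m_4 = x_2^2 + x_3 to the basis.

The other S-polynomials (S(g_1,g_2), S(g_2,r), S(g_1,m_4), S(g_2,m_4), S(r,m_4)) all reduce to 0 modulo the current basis, so we have a Gröbner basis.
Inter-reduce: drop elements whose leading term is divisible by another's, tail-reduce, and make monic.
Reduced Gröbner basis: {x_2^2 + x_3, x_2x_3 + x_3 + 1, x_3^2 + x_2 + x_3 + 1, x_1 + x_2 + x_3}.
The reduced Gröbner basis of I + (p) is {x_2^2 + x_3, x_2x_3 + x_3 + 1, x_3^2 + x_2 + x_3 + 1, x_1 + x_2 + x_3} ≠ {1}, a proper ideal, so the enlarged system stays consistent: p is independent of I, with normal form x_3^2 + x_2 + x_3 + 1.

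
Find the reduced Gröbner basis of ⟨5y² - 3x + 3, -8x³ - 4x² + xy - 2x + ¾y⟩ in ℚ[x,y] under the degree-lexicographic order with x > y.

G = {x³ + ½x² - ⅛xy + ¼x - 3/32y, y² - ⅗x + ⅗}

f_1 = 5y² - 3x + 3, LT = y².
f_2 = -8x³ - 4x² + xy - 2x + ¾y, LT = x³.

The S-polynomials (S(f_1,f_2)) all reduce to 0 modulo the current basis, so we have a Gröbner basis.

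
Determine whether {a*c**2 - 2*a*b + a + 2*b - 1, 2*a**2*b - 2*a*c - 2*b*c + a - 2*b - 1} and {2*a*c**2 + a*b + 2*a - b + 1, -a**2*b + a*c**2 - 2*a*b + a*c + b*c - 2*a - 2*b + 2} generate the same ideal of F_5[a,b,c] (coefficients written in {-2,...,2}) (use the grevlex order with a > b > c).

No, the ideals differ.

Equality of ideals is decidable: compute both reduced Gröbner bases (unique for the ordering) and check whether they agree.
Buchberger on the first generating set:
f_1 = a*c**2 - 2*a*b + a + 2*b - 1, LT = a*c**2.
f_2 = 2*a**2*b - 2*a*c - 2*b*c + a - 2*b - 1, LT = a**2*b.

S(f_1,f_2): lcm = a**2*b*c**2. S = -2*a**2*b**2 + a*c**3 + b*c**3 + a**2*b + 2*a*b**2 + 2*a*c**2 + b*c**2 - a*b - 2*c**2.
  reduce S modulo (f_1, f_2):
  remainder b*c**3 + 2*a*b**2 - 2*b**2*c + b*c**2 - a*b - 2*b**2 - b*c - 2*c**2 + b + c ≠ 0; add g_3 = b*c**3 + 2*a*b**2 - 2*b**2*c + b*c**2 - a*b - 2*b**2 - b*c - 2*c**2 + b + c to the basis.

The other S-polynomials (S(f_1,g_3), S(f_2,g_3)) all reduce to 0 modulo the current basis, so we have a Gröbner basis.
Inter-reduce: drop elements whose leading term is divisible by another's, tail-reduce, and make monic.
Reduced Gröbner basis: {b*c**3 + 2*a*b**2 - 2*b**2*c + b*c**2 - a*b - 2*b**2 - b*c - 2*c**2 + b + c, a**2*b - a*c - b*c - 2*a - b + 2, a*c**2 - 2*a*b + a + 2*b - 1}.

Buchberger on the second generating set:
h_1 = 2*a*c**2 + a*b + 2*a - b + 1, LT = a*c**2.
h_2 = -a**2*b + a*c**2 - 2*a*b + a*c + b*c - 2*a - 2*b + 2, LT = a**2*b.

S(h_1,h_2): lcm = a**2*b*c**2. S = a*c**4 - 2*a**2*b**2 - 2*a*b*c**2 + a*c**3 + b*c**3 + a**2*b + 2*a*b**2 - 2*a*c**2 - 2*b*c**2 - 2*a*b + 2*c**2.
  reduce S modulo (h_1, h_2):
  remainder b*c**3 + 2*a*b**2 - 2*b**2*c + b*c**2 - 2*a*b - 2*b**2 - b*c - c**2 - b + 2*c - 2 ≠ 0; add k_3 = b*c**3 + 2*a*b**2 - 2*b**2*c + b*c**2 - 2*a*b - 2*b**2 - b*c - c**2 - b + 2*c - 2 to the basis.

The other S-polynomials (S(h_1,k_3), S(h_2,k_3)) all reduce to 0 modulo the current basis, so we have a Gröbner basis.
Inter-reduce: drop elements whose leading term is divisible by another's, tail-reduce, and make monic.
Reduced Gröbner basis: {b*c**3 + 2*a*b**2 - 2*b**2*c + b*c**2 - 2*a*b - 2*b**2 - b*c - c**2 - b + 2*c - 2, a**2*b - a*c - b*c - 2*a - b + 1, a*c**2 - 2*a*b + a + 2*b - 2}.

Since the reduced bases disagree, the two ideals are not the same.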